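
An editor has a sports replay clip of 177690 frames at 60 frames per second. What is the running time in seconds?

Running time = 177690 / (60) = 2961.5 s.

2961.5 seconds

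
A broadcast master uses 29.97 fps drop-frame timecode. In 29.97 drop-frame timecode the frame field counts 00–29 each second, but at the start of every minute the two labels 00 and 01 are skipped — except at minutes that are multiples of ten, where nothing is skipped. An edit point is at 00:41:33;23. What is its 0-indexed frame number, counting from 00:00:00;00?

74739

Complete 10-minute blocks: 4, each 17982 frames → 71928.
Remaining 1 whole minute in the current block: 1800 + 0 × 1798 = 1800 frames.
Within the current minute: 33 × 30 + 23 − 2 = 1011 (labels ;00/;01 skipped at this minute). Total = 71928 + 1800 + 1011 = 74739.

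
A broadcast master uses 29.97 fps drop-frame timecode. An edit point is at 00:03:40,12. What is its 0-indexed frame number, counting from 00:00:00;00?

Complete 10-minute blocks: 0, each 17982 frames → 0.
Remaining 3 whole minutes in the current block: 1800 + 2 × 1798 = 5396 frames.
Within the current minute: 40 × 30 + 12 − 2 = 1210 (labels ;00/;01 skipped at this minute). Total = 0 + 5396 + 1210 = 6606.

6606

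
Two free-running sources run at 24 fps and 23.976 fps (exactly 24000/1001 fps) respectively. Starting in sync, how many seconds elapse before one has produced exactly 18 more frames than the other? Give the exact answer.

750.75 seconds

The gap grows by |24000/1001 − 24| = 24/1001 frames per second.
Time for a 18-frame gap: 18 ÷ (24/1001) = 750.75 s.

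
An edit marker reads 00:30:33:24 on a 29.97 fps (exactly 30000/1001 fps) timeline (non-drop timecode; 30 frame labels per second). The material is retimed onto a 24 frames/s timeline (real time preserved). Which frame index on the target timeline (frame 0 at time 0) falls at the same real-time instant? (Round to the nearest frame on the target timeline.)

frame 44055

Source frame index: (0×3600 + 30×60 + 33) × 30 + 24 = 55014.
Real time: 55014 / (30000/1001) = 9178169/5000 s.
Target frame: (9178169/5000) × (24) = 27534507/625 ≈ 44055.211 → 44055.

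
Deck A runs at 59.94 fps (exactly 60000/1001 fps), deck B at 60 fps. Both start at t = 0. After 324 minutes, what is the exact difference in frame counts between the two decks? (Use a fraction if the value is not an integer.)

324 min = 19440 s.
A emits 60000/1001 × 19440 = 1166400000/1001 frames; B emits 60 × 19440 = 1166400.
Difference = 1166400/1001 frames (≈ 1165.2348); B is ahead of A.

1166400/1001 frames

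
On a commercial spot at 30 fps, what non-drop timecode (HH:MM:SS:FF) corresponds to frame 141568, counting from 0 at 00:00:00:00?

141568 ÷ 30 = 4718 full seconds, remainder 28 frames.
4718 s = 1 h 18 min 38 s.
Timecode: 01:18:38:28.

01:18:38:28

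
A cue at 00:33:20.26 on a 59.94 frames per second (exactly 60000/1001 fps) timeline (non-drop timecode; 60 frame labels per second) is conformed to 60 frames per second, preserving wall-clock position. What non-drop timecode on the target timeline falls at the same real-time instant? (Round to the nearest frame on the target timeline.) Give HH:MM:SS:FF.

00:33:22:26

Source frame index: (0×3600 + 33×60 + 20) × 60 + 26 = 120026.
Real time: 120026 / (60000/1001) = 60073013/30000 s.
Target frame: (60073013/30000) × (60) = 60073013/500 ≈ 120146.026 → 120146.
At 60 labels/s: frame 120146 → 00:33:22:26.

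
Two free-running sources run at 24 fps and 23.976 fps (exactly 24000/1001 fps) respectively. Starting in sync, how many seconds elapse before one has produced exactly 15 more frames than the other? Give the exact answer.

The gap grows by |24000/1001 − 24| = 24/1001 frames per second.
Time for a 15-frame gap: 15 ÷ (24/1001) = 625.625 s.

625.625 seconds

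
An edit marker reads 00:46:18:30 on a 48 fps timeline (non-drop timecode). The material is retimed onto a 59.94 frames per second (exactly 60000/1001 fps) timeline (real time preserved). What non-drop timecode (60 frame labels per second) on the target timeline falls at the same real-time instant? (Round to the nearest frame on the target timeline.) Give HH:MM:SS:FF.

00:46:15:51

Source frame index: (0×3600 + 46×60 + 18) × 48 + 30 = 133374.
Real time: 133374 / (48) = 22229/8 s.
Target frame: (22229/8) × (60000/1001) = 166717500/1001 ≈ 166550.949 → 166551.
At 60 labels/s: frame 166551 → 00:46:15:51.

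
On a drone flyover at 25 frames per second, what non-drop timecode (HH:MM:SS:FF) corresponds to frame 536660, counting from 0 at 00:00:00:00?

536660 ÷ 25 = 21466 full seconds, remainder 10 frames.
21466 s = 5 h 57 min 46 s.
Timecode: 05:57:46:10.

05:57:46:10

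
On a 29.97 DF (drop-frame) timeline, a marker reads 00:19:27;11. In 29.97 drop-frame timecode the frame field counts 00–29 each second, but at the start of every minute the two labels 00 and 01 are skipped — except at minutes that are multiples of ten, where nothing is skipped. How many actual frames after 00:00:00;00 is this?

As if non-drop at 30 labels/s: (0 × 3600 + 19 × 60 + 27) × 30 + 11 = 35021.
Minute boundaries passed: 19; those not divisible by 10: 19 − 1 = 18; dropped labels = 2 × 18 = 36.
Actual frame index = 35021 − 36 = 34985.

34985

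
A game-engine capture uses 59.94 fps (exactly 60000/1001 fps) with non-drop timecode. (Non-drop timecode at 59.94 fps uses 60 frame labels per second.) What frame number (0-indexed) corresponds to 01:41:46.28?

frame 366388

Total seconds to the label: (1 × 3600 + 41 × 60 + 46) = 6106.
Frame index = 6106 × 60 + 28 = 366388.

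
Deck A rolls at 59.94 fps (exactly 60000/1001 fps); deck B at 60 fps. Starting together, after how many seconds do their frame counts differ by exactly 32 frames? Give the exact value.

8008/15 seconds

The gap grows by |60 − 60000/1001| = 60/1001 frames per second.
Time for a 32-frame gap: 32 ÷ (60/1001) = 8008/15 s.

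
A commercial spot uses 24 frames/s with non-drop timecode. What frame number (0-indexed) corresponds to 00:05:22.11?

Total seconds to the label: (0 × 3600 + 5 × 60 + 22) = 322.
Frame index = 322 × 24 + 11 = 7739.

frame 7739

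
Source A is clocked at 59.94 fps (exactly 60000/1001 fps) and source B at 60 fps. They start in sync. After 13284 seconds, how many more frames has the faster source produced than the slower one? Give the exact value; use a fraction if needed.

797040/1001 frames

A emits 60000/1001 × 13284 = 797040000/1001 frames; B emits 60 × 13284 = 797040.
Difference = 797040/1001 frames (≈ 796.2438); B is ahead of A.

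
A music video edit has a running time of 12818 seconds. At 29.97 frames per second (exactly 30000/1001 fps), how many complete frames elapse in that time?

384155 frames

Frames = 12818 × 30000/1001 = 29580000/77 ≈ 384155.8442.
Complete frames: 384155.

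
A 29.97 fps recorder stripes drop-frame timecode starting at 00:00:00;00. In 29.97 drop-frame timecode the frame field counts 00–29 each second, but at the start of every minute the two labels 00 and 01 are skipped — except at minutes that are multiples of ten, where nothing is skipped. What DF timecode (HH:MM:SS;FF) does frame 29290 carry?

Each 10-minute DF block holds 10 × 60 × 30 − 9 × 2 = 17982 frames. 29290 ÷ 17982 → 1 full block, remainder 11308.
Within the partial block the first minute is 1800 frames and each further minute 1798, so 6 further minute boundaries passed. Total skipped labels = 18 × 1 + 2 × 6 = 30.
Non-drop label index = 29290 + 30 = 29320; at 30 labels/s that is 00:16:17:10, i.e. DF 00:16:17;10.

00:16:17;10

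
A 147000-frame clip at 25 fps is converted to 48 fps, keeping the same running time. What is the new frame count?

Target frames = source frames × (target rate / source rate) = 147000 × (48)/(25) = 147000 × 48/25 = 282240.

282240 frames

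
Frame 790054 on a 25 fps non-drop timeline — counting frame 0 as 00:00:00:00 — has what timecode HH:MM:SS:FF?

790054 ÷ 25 = 31602 full seconds, remainder 4 frames.
31602 s = 8 h 46 min 42 s.
Timecode: 08:46:42:04.

08:46:42:04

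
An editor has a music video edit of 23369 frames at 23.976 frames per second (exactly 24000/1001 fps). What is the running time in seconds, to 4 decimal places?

Running time = 23369 × 1001/24000 = 23392369/24000 s ≈ 974.6820 s.

974.6820 seconds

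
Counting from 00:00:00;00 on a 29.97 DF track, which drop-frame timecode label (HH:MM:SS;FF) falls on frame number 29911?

00:16:38;01

Each 10-minute DF block holds 10 × 60 × 30 − 9 × 2 = 17982 frames. 29911 ÷ 17982 → 1 full block, remainder 11929.
Within the partial block the first minute is 1800 frames and each further minute 1798, so 6 further minute boundaries passed. Total skipped labels = 18 × 1 + 2 × 6 = 30.
Non-drop label index = 29911 + 30 = 29941; at 30 labels/s that is 00:16:38:01, i.e. DF 00:16:38;01.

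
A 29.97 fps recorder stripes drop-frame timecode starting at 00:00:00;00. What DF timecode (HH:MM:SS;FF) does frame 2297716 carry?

Ten DF minutes hold 17982 frames, so frame 2297716 lies in block 127 (frames 2283714–2301695) with 14002 frames into that block.
The block's first minute is 1800 frames and the rest 1798 each; 14002 frames reaches minute 7, so 127 × 18 + 7 × 2 = 2300 labels have been skipped so far.
Adding those back, label number 2297716 + 2300 = 2300016 at 30 labels/s is 76667 s + 6 f = 21 h 17 min 47 s frame 6, i.e. 21:17:47;06.

21:17:47;06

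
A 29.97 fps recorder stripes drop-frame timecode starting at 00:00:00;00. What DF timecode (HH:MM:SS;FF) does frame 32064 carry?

00:17:49;26

Ten DF minutes hold 17982 frames, so frame 32064 lies in block 1 (frames 17982–35963) with 14082 frames into that block.
The block's first minute is 1800 frames and the rest 1798 each; 14082 frames reaches minute 7, so 1 × 18 + 7 × 2 = 32 labels have been skipped so far.
Adding those back, label number 32064 + 32 = 32096 at 30 labels/s is 1069 s + 26 f = 0 h 17 min 49 s frame 26, i.e. 00:17:49;26.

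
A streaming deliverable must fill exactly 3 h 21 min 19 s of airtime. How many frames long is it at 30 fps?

3 h 21 min 19 s = 12079 s.
Frames = 12079 × 30 = 362370.

362370 frames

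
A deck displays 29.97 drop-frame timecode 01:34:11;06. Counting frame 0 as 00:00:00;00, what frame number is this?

169366

Complete 10-minute blocks: 9, each 17982 frames → 161838.
Remaining 4 whole minutes in the current block: 1800 + 3 × 1798 = 7194 frames.
Within the current minute: 11 × 30 + 6 − 2 = 334 (labels ;00/;01 skipped at this minute). Total = 161838 + 7194 + 334 = 169366.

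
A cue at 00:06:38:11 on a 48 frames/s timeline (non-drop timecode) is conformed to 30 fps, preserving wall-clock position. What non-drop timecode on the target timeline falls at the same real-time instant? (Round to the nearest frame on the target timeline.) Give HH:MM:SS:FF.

Source frame index: (0×3600 + 6×60 + 38) × 48 + 11 = 19115.
Real time: 19115 / (48) = 19115/48 s.
Target frame: (19115/48) × (30) = 95575/8 ≈ 11946.875 → 11947.
At 30 labels/s: frame 11947 → 00:06:38:07.

00:06:38:07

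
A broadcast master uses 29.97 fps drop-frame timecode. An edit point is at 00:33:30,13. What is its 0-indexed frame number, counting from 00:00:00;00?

60253

As if non-drop at 30 labels/s: (0 × 3600 + 33 × 60 + 30) × 30 + 13 = 60313.
Minute boundaries passed: 33; those not divisible by 10: 33 − 3 = 30; dropped labels = 2 × 30 = 60.
Actual frame index = 60313 − 60 = 60253.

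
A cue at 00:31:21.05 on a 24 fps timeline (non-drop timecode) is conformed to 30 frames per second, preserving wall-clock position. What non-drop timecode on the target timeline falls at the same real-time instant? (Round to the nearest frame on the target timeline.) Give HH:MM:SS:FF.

Source frame index: (0×3600 + 31×60 + 21) × 24 + 5 = 45149.
Real time: 45149 / (24) = 45149/24 s.
Target frame: (45149/24) × (30) = 225745/4 ≈ 56436.250 → 56436.
At 30 labels/s: frame 56436 → 00:31:21:06.

00:31:21:06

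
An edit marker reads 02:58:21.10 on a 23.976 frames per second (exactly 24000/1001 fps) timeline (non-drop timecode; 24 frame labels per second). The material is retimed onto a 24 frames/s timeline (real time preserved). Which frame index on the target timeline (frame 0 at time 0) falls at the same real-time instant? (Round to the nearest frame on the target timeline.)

Source frame index: (2×3600 + 58×60 + 21) × 24 + 10 = 256834.
Real time: 256834 / (24000/1001) = 128545417/12000 s.
Target frame: (128545417/12000) × (24) = 128545417/500 ≈ 257090.834 → 257091.

frame 257091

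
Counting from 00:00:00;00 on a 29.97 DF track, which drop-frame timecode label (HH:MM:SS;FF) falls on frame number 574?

Ten DF minutes hold 17982 frames, so frame 574 lies in block 0 (frames 0–17981) with 574 frames into that block.
The block's first minute is 1800 frames and the rest 1798 each; 574 frames reaches minute 0, so 0 × 18 + 0 × 2 = 0 labels have been skipped so far.
Adding those back, label number 574 + 0 = 574 at 30 labels/s is 19 s + 4 f = 0 h 0 min 19 s frame 4, i.e. 00:00:19;04.

00:00:19;04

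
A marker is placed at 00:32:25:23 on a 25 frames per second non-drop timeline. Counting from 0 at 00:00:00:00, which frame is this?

Total seconds to the label: (0 × 3600 + 32 × 60 + 25) = 1945.
Frame index = 1945 × 25 + 23 = 48648.

48648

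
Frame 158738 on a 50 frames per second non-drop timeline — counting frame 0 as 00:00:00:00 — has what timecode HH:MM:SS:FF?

00:52:54:38

158738 ÷ 50 = 3174 full seconds, remainder 38 frames.
3174 s = 0 h 52 min 54 s.
Timecode: 00:52:54:38.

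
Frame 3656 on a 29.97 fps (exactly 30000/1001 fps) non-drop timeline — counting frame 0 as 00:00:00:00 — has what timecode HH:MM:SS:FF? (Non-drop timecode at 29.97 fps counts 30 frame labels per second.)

00:02:01:26

3656 ÷ 30 = 121 full seconds, remainder 26 frames.
121 s = 0 h 2 min 1 s.
Timecode: 00:02:01:26.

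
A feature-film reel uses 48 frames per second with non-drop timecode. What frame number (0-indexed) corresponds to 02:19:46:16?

Total seconds to the label: (2 × 3600 + 19 × 60 + 46) = 8386.
Frame index = 8386 × 48 + 16 = 402544.

frame 402544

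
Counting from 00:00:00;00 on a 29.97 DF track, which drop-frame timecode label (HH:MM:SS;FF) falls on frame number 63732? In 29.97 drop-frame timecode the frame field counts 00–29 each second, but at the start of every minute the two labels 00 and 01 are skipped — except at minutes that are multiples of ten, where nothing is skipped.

00:35:26;16

Each 10-minute DF block holds 10 × 60 × 30 − 9 × 2 = 17982 frames. 63732 ÷ 17982 → 3 full blocks, remainder 9786.
Within the partial block the first minute is 1800 frames and each further minute 1798, so 5 further minute boundaries passed. Total skipped labels = 18 × 3 + 2 × 5 = 64.
Non-drop label index = 63732 + 64 = 63796; at 30 labels/s that is 00:35:26:16, i.e. DF 00:35:26;16.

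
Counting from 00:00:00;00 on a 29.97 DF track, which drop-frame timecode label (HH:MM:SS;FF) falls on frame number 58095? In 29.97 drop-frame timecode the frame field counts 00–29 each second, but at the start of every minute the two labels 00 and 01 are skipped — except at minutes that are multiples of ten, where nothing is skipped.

00:32:18;13

Ten DF minutes hold 17982 frames, so frame 58095 lies in block 3 (frames 53946–71927) with 4149 frames into that block.
The block's first minute is 1800 frames and the rest 1798 each; 4149 frames reaches minute 2, so 3 × 18 + 2 × 2 = 58 labels have been skipped so far.
Adding those back, label number 58095 + 58 = 58153 at 30 labels/s is 1938 s + 13 f = 0 h 32 min 18 s frame 13, i.e. 00:32:18;13.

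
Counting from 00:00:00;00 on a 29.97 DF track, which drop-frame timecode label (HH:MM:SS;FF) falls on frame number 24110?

00:13:24;14

Ten DF minutes hold 17982 frames, so frame 24110 lies in block 1 (frames 17982–35963) with 6128 frames into that block.
The block's first minute is 1800 frames and the rest 1798 each; 6128 frames reaches minute 3, so 1 × 18 + 3 × 2 = 24 labels have been skipped so far.
Adding those back, label number 24110 + 24 = 24134 at 30 labels/s is 804 s + 14 f = 0 h 13 min 24 s frame 14, i.e. 00:13:24;14.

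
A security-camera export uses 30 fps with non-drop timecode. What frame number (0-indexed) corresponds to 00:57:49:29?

frame 104099

Total seconds to the label: (0 × 3600 + 57 × 60 + 49) = 3469.
Frame index = 3469 × 30 + 29 = 104099.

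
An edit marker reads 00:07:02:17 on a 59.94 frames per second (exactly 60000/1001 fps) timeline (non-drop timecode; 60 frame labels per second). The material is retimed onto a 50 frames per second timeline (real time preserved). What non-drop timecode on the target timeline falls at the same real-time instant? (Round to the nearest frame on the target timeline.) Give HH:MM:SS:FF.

00:07:02:35

Source frame index: (0×3600 + 7×60 + 2) × 60 + 17 = 25337.
Real time: 25337 / (60000/1001) = 25362337/60000 s.
Target frame: (25362337/60000) × (50) = 25362337/1200 ≈ 21135.281 → 21135.
At 50 labels/s: frame 21135 → 00:07:02:35.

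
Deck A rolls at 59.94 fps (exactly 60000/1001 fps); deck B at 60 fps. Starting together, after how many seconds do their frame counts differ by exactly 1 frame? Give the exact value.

1001/60 seconds

The gap grows by |60 − 60000/1001| = 60/1001 frames per second.
Time for a 1-frame gap: 1 ÷ (60/1001) = 1001/60 s.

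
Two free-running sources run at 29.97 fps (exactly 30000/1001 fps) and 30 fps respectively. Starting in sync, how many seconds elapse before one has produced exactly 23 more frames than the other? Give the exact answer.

The gap grows by |30 − 30000/1001| = 30/1001 frames per second.
Time for a 23-frame gap: 23 ÷ (30/1001) = 23023/30 s.

23023/30 seconds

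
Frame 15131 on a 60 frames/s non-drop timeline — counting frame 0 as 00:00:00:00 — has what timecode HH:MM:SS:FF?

15131 ÷ 60 = 252 full seconds, remainder 11 frames.
252 s = 0 h 4 min 12 s.
Timecode: 00:04:12:11.

00:04:12:11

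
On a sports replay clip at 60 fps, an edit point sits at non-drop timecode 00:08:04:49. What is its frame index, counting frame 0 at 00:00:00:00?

Total seconds to the label: (0 × 3600 + 8 × 60 + 4) = 484.
Frame index = 484 × 60 + 49 = 29089.

frame 29089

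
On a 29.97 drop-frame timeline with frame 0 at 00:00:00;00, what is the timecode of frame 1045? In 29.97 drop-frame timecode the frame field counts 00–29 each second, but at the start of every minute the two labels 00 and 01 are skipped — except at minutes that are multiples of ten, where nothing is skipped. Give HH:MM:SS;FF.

Ten DF minutes hold 17982 frames, so frame 1045 lies in block 0 (frames 0–17981) with 1045 frames into that block.
The block's first minute is 1800 frames and the rest 1798 each; 1045 frames reaches minute 0, so 0 × 18 + 0 × 2 = 0 labels have been skipped so far.
Adding those back, label number 1045 + 0 = 1045 at 30 labels/s is 34 s + 25 f = 0 h 0 min 34 s frame 25, i.e. 00:00:34;25.

00:00:34;25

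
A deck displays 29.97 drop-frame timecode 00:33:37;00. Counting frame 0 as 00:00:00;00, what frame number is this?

60450

Complete 10-minute blocks: 3, each 17982 frames → 53946.
Remaining 3 whole minutes in the current block: 1800 + 2 × 1798 = 5396 frames.
Within the current minute: 37 × 30 + 0 − 2 = 1108 (labels ;00/;01 skipped at this minute). Total = 53946 + 5396 + 1108 = 60450.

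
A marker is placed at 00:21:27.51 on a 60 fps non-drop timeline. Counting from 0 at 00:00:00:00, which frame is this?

Total seconds to the label: (0 × 3600 + 21 × 60 + 27) = 1287.
Frame index = 1287 × 60 + 51 = 77271.

frame 77271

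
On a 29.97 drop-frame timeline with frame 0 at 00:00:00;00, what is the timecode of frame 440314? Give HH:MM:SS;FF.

04:04:51;24

Ten DF minutes hold 17982 frames, so frame 440314 lies in block 24 (frames 431568–449549) with 8746 frames into that block.
The block's first minute is 1800 frames and the rest 1798 each; 8746 frames reaches minute 4, so 24 × 18 + 4 × 2 = 440 labels have been skipped so far.
Adding those back, label number 440314 + 440 = 440754 at 30 labels/s is 14691 s + 24 f = 4 h 4 min 51 s frame 24, i.e. 04:04:51;24.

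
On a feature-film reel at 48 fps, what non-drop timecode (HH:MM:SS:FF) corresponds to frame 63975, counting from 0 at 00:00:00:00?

63975 ÷ 48 = 1332 full seconds, remainder 39 frames.
1332 s = 0 h 22 min 12 s.
Timecode: 00:22:12:39.

00:22:12:39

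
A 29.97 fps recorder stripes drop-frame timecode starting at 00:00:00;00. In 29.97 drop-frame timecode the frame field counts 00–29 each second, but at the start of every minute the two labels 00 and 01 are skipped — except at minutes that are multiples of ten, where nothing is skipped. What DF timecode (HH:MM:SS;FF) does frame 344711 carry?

03:11:41;25

Each 10-minute DF block holds 10 × 60 × 30 − 9 × 2 = 17982 frames. 344711 ÷ 17982 → 19 full blocks, remainder 3053.
Within the partial block the first minute is 1800 frames and each further minute 1798, so 1 further minute boundary passed. Total skipped labels = 18 × 19 + 2 × 1 = 344.
Non-drop label index = 344711 + 344 = 345055; at 30 labels/s that is 03:11:41:25, i.e. DF 03:11:41;25.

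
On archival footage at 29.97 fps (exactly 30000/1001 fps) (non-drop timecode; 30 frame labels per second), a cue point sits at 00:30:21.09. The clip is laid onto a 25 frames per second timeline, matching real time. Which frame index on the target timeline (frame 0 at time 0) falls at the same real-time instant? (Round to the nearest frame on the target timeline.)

Source frame index: (0×3600 + 30×60 + 21) × 30 + 9 = 54639.
Real time: 54639 / (30000/1001) = 18231213/10000 s.
Target frame: (18231213/10000) × (25) = 18231213/400 ≈ 45578.033 → 45578.

frame 45578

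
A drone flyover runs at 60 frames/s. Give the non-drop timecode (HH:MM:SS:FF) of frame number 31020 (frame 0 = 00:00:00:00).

00:08:37:00

31020 ÷ 60 = 517 full seconds, remainder 0 frames.
517 s = 0 h 8 min 37 s.
Timecode: 00:08:37:00.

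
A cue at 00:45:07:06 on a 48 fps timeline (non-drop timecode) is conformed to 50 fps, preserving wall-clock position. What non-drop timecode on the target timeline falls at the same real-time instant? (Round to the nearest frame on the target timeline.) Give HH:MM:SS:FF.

00:45:07:06

Source frame index: (0×3600 + 45×60 + 7) × 48 + 6 = 129942.
Real time: 129942 / (48) = 21657/8 s.
Target frame: (21657/8) × (50) = 541425/4 ≈ 135356.250 → 135356.
At 50 labels/s: frame 135356 → 00:45:07:06.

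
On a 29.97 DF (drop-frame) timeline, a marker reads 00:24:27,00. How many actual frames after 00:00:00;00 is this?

As if non-drop at 30 labels/s: (0 × 3600 + 24 × 60 + 27) × 30 + 0 = 44010.
Minute boundaries passed: 24; those not divisible by 10: 24 − 2 = 22; dropped labels = 2 × 22 = 44.
Actual frame index = 44010 − 44 = 43966.

43966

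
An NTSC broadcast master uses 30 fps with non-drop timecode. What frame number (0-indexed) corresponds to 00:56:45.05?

Total seconds to the label: (0 × 3600 + 56 × 60 + 45) = 3405.
Frame index = 3405 × 30 + 5 = 102155.

frame 102155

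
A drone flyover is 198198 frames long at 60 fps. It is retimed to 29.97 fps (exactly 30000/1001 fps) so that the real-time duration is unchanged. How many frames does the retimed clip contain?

Target frames = source frames × (target rate / source rate) = 198198 × (30000/1001)/(60) = 198198 × 500/1001 = 99000.

99000 frames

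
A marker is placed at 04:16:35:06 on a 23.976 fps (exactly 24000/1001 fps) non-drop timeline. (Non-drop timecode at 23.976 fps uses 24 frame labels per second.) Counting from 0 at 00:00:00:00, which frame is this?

frame 369486

Total seconds to the label: (4 × 3600 + 16 × 60 + 35) = 15395.
Frame index = 15395 × 24 + 6 = 369486.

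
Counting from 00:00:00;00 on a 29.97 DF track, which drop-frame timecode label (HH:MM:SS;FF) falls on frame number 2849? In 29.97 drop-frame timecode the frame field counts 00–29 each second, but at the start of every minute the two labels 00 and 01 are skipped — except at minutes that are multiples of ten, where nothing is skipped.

Each 10-minute DF block holds 10 × 60 × 30 − 9 × 2 = 17982 frames. 2849 ÷ 17982 → 0 full blocks, remainder 2849.
Within the partial block the first minute is 1800 frames and each further minute 1798, so 1 further minute boundary passed. Total skipped labels = 18 × 0 + 2 × 1 = 2.
Non-drop label index = 2849 + 2 = 2851; at 30 labels/s that is 00:01:35:01, i.e. DF 00:01:35;01.

00:01:35;01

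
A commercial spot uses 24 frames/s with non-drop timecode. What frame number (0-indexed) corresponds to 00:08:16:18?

Total seconds to the label: (0 × 3600 + 8 × 60 + 16) = 496.
Frame index = 496 × 24 + 18 = 11922.

frame 11922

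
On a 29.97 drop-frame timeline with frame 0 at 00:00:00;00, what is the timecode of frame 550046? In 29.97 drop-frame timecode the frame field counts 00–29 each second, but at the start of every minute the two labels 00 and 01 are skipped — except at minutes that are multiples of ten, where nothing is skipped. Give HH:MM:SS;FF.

05:05:53;06

Each 10-minute DF block holds 10 × 60 × 30 − 9 × 2 = 17982 frames. 550046 ÷ 17982 → 30 full blocks, remainder 10586.
Within the partial block the first minute is 1800 frames and each further minute 1798, so 5 further minute boundaries passed. Total skipped labels = 18 × 30 + 2 × 5 = 550.
Non-drop label index = 550046 + 550 = 550596; at 30 labels/s that is 05:05:53:06, i.e. DF 05:05:53;06.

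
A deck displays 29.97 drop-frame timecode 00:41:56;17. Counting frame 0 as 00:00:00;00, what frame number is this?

As if non-drop at 30 labels/s: (0 × 3600 + 41 × 60 + 56) × 30 + 17 = 75497.
Minute boundaries passed: 41; those not divisible by 10: 41 − 4 = 37; dropped labels = 2 × 37 = 74.
Actual frame index = 75497 − 74 = 75423.

75423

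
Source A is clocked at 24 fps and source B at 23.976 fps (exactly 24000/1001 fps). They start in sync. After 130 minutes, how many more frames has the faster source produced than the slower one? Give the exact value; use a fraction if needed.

14400/77 frames

130 min = 7800 s.
A emits 24 × 7800 = 187200 frames; B emits 24000/1001 × 7800 = 14400000/77.
Difference = 14400/77 frames (≈ 187.0130); B is behind A.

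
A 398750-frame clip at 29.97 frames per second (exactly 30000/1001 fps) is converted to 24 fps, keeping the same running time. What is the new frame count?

319319 frames

Target frames = source frames × (target rate / source rate) = 398750 × (24)/(30000/1001) = 398750 × 1001/1250 = 319319.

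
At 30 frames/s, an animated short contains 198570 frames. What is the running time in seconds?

6619 seconds

Running time = 198570 / (30) = 6619 s.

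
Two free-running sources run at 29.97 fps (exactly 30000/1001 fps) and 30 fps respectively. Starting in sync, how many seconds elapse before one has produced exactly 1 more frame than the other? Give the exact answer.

The gap grows by |30 − 30000/1001| = 30/1001 frames per second.
Time for a 1-frame gap: 1 ÷ (30/1001) = 1001/30 s.

1001/30 seconds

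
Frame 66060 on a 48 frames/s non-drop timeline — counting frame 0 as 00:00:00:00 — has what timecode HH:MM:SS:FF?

00:22:56:12

66060 ÷ 48 = 1376 full seconds, remainder 12 frames.
1376 s = 0 h 22 min 56 s.
Timecode: 00:22:56:12.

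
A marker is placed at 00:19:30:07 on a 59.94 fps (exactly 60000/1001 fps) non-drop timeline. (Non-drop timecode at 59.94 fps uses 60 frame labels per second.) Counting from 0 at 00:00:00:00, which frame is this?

frame 70207

Total seconds to the label: (0 × 3600 + 19 × 60 + 30) = 1170.
Frame index = 1170 × 60 + 7 = 70207.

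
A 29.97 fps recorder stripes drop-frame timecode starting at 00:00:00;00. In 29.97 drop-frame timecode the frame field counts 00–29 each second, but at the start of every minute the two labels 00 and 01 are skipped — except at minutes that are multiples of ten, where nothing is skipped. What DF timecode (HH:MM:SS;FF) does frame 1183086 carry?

Each 10-minute DF block holds 10 × 60 × 30 − 9 × 2 = 17982 frames. 1183086 ÷ 17982 → 65 full blocks, remainder 14256.
Within the partial block the first minute is 1800 frames and each further minute 1798, so 7 further minute boundaries passed. Total skipped labels = 18 × 65 + 2 × 7 = 1184.
Non-drop label index = 1183086 + 1184 = 1184270; at 30 labels/s that is 10:57:55:20, i.e. DF 10:57:55;20.

10:57:55;20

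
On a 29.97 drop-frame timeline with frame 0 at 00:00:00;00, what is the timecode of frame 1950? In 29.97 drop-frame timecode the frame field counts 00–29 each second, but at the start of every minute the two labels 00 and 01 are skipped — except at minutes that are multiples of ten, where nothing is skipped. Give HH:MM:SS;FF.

00:01:05;02

Each 10-minute DF block holds 10 × 60 × 30 − 9 × 2 = 17982 frames. 1950 ÷ 17982 → 0 full blocks, remainder 1950.
Within the partial block the first minute is 1800 frames and each further minute 1798, so 1 further minute boundary passed. Total skipped labels = 18 × 0 + 2 × 1 = 2.
Non-drop label index = 1950 + 2 = 1952; at 30 labels/s that is 00:01:05:02, i.e. DF 00:01:05;02.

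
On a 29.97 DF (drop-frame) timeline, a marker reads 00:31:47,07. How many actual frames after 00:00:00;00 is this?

As if non-drop at 30 labels/s: (0 × 3600 + 31 × 60 + 47) × 30 + 7 = 57217.
Minute boundaries passed: 31; those not divisible by 10: 31 − 3 = 28; dropped labels = 2 × 28 = 56.
Actual frame index = 57217 − 56 = 57161.

57161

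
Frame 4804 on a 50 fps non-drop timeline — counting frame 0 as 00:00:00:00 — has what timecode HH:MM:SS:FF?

00:01:36:04

4804 ÷ 50 = 96 full seconds, remainder 4 frames.
96 s = 0 h 1 min 36 s.
Timecode: 00:01:36:04.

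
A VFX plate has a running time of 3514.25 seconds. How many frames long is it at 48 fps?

Frames = 3514.25 × 48 = 168684.

168684 frames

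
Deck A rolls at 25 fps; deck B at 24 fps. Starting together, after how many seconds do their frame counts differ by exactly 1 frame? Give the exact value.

1 seconds

The gap grows by |24 − 25| = 1 frame per second.
Time for a 1-frame gap: 1 ÷ (1) = 1 s.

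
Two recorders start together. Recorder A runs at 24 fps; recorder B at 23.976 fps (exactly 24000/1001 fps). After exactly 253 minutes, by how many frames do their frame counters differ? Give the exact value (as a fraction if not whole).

253 min = 15180 s.
A emits 24 × 15180 = 364320 frames; B emits 24000/1001 × 15180 = 33120000/91.
Difference = 33120/91 frames (≈ 363.9560); B is behind A.

33120/91 frames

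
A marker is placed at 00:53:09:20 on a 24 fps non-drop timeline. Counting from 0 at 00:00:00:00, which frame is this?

76556

Total seconds to the label: (0 × 3600 + 53 × 60 + 9) = 3189.
Frame index = 3189 × 24 + 20 = 76556.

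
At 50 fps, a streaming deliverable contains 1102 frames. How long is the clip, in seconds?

22.04 seconds

Running time = 1102 / (50) = 22.04 s.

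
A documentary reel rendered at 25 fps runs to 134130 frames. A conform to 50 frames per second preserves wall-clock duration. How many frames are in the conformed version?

Frames at target rate = 134130 × (50) / (25) = 268260.

268260 frames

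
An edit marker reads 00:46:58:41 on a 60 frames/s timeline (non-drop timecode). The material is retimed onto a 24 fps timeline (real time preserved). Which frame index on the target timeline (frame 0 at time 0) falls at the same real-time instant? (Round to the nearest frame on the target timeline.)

Source frame index: (0×3600 + 46×60 + 58) × 60 + 41 = 169121.
Real time: 169121 / (60) = 169121/60 s.
Target frame: (169121/60) × (24) = 338242/5 ≈ 67648.400 → 67648.

frame 67648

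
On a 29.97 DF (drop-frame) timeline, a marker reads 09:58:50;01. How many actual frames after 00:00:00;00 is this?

As if non-drop at 30 labels/s: (9 × 3600 + 58 × 60 + 50) × 30 + 1 = 1077901.
Minute boundaries passed: 598; those not divisible by 10: 598 − 59 = 539; dropped labels = 2 × 539 = 1078.
Actual frame index = 1077901 − 1078 = 1076823.

1076823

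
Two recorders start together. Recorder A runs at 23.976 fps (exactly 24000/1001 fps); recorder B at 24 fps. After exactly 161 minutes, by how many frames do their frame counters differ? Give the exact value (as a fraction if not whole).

33120/143 frames

161 min = 9660 s.
A emits 24000/1001 × 9660 = 33120000/143 frames; B emits 24 × 9660 = 231840.
Difference = 33120/143 frames (≈ 231.6084); B is ahead of A.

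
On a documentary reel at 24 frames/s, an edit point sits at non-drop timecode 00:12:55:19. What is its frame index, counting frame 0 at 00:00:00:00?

frame 18619

Total seconds to the label: (0 × 3600 + 12 × 60 + 55) = 775.
Frame index = 775 × 24 + 19 = 18619.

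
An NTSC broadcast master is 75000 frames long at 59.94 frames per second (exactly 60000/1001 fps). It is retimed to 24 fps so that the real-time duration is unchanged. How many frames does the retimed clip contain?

30030 frames

Target frames = source frames × (target rate / source rate) = 75000 × (24)/(60000/1001) = 75000 × 1001/2500 = 30030.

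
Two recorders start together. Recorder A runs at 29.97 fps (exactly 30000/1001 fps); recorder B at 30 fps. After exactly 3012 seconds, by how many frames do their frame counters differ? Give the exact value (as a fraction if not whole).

A emits 30000/1001 × 3012 = 90360000/1001 frames; B emits 30 × 3012 = 90360.
Difference = 90360/1001 frames (≈ 90.2697); B is ahead of A.

90360/1001 frames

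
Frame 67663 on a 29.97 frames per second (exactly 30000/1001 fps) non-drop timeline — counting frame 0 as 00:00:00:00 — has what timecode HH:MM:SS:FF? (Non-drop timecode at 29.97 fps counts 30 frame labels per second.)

67663 ÷ 30 = 2255 full seconds, remainder 13 frames.
2255 s = 0 h 37 min 35 s.
Timecode: 00:37:35:13.

00:37:35:13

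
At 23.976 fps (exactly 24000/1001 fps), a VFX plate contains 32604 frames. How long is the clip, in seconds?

Running time = 32604 / (24000/1001) = 1359.8585 s.

1359.8585 seconds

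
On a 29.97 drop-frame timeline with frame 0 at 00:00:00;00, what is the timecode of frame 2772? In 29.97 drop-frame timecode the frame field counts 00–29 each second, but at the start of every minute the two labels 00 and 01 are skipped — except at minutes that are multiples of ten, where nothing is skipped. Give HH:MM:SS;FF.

Ten DF minutes hold 17982 frames, so frame 2772 lies in block 0 (frames 0–17981) with 2772 frames into that block.
The block's first minute is 1800 frames and the rest 1798 each; 2772 frames reaches minute 1, so 0 × 18 + 1 × 2 = 2 labels have been skipped so far.
Adding those back, label number 2772 + 2 = 2774 at 30 labels/s is 92 s + 14 f = 0 h 1 min 32 s frame 14, i.e. 00:01:32;14.

00:01:32;14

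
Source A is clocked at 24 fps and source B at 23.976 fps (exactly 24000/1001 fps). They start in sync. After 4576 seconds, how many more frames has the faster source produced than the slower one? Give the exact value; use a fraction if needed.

768/7 frames

A emits 24 × 4576 = 109824 frames; B emits 24000/1001 × 4576 = 768000/7.
Difference = 768/7 frames (≈ 109.7143); B is behind A.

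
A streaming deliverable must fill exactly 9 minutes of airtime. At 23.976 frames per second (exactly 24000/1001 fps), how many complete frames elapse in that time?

12947 frames

9 min = 540 s.
Frames = 540 × 24000/1001 = 12960000/1001 ≈ 12947.0529.
Complete frames: 12947.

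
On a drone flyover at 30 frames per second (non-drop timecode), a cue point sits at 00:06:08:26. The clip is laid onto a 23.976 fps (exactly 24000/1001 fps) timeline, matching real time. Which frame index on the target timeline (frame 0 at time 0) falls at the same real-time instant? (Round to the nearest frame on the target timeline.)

frame 8844

Source frame index: (0×3600 + 6×60 + 8) × 30 + 26 = 11066.
Real time: 11066 / (30) = 5533/15 s.
Target frame: (5533/15) × (24000/1001) = 804800/91 ≈ 8843.956 → 8844.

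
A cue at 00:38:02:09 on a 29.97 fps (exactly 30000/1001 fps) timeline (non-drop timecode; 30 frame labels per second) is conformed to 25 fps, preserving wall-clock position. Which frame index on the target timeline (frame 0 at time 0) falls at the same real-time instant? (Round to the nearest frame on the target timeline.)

Source frame index: (0×3600 + 38×60 + 2) × 30 + 9 = 68469.
Real time: 68469 / (30000/1001) = 22845823/10000 s.
Target frame: (22845823/10000) × (25) = 22845823/400 ≈ 57114.558 → 57115.

frame 57115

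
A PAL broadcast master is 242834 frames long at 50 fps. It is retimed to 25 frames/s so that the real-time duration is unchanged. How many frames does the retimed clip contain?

121417 frames

Target frames = source frames × (target rate / source rate) = 242834 × (25)/(50) = 242834 × 1/2 = 121417.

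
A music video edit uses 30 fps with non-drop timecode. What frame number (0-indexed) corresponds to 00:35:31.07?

Total seconds to the label: (0 × 3600 + 35 × 60 + 31) = 2131.
Frame index = 2131 × 30 + 7 = 63937.

63937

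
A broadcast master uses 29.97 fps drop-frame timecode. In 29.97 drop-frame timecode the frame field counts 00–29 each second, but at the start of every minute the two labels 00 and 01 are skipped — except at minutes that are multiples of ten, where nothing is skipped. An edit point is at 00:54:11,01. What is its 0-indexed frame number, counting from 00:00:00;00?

97433

Complete 10-minute blocks: 5, each 17982 frames → 89910.
Remaining 4 whole minutes in the current block: 1800 + 3 × 1798 = 7194 frames.
Within the current minute: 11 × 30 + 1 − 2 = 329 (labels ;00/;01 skipped at this minute). Total = 89910 + 7194 + 329 = 97433.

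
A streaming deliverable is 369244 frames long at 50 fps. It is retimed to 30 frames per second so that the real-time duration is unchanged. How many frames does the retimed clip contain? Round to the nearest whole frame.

Frames at target rate = 369244 × (30) / (50) = 1107732/5 ≈ 221546.400.
Nearest whole frame: 221546.

221546 frames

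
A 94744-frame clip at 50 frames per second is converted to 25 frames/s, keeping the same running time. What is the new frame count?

47372 frames

Target frames = source frames × (target rate / source rate) = 94744 × (25)/(50) = 94744 × 1/2 = 47372.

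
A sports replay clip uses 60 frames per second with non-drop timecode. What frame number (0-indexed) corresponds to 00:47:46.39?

frame 171999

Total seconds to the label: (0 × 3600 + 47 × 60 + 46) = 2866.
Frame index = 2866 × 60 + 39 = 171999.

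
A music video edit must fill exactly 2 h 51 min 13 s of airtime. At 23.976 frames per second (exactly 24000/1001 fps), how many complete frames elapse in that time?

2 h 51 min 13 s = 10273 s.
Frames = 10273 × 24000/1001 = 246552000/1001 ≈ 246305.6943.
Complete frames: 246305.

246305 frames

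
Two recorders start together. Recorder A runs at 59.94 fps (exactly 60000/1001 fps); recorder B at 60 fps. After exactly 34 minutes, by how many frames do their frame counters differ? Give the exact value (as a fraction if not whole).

34 min = 2040 s.
A emits 60000/1001 × 2040 = 122400000/1001 frames; B emits 60 × 2040 = 122400.
Difference = 122400/1001 frames (≈ 122.2777); B is ahead of A.

122400/1001 frames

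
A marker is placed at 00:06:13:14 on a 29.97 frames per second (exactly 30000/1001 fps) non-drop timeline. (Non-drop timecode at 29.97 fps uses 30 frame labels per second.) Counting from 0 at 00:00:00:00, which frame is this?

Total seconds to the label: (0 × 3600 + 6 × 60 + 13) = 373.
Frame index = 373 × 30 + 14 = 11204.

frame 11204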